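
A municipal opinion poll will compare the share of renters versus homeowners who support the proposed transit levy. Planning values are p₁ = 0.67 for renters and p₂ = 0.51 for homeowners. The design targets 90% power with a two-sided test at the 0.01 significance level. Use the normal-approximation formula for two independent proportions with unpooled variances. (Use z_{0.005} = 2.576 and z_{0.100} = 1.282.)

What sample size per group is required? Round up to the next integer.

n = 274 per group

n = (z_{α/2} + z_β)² · [p₁(1−p₁) + p₂(1−p₂)] / (p₁ − p₂)²
  = (2.576 + 1.282)² · (0.67·0.33 + 0.51·0.49) / (0.16)²
  = (3.858)² · (0.2211 + 0.2499) / 0.0256
  = 14.8842 · 0.4710 / 0.0256
  = 273.85
Round up → n = 274 per group.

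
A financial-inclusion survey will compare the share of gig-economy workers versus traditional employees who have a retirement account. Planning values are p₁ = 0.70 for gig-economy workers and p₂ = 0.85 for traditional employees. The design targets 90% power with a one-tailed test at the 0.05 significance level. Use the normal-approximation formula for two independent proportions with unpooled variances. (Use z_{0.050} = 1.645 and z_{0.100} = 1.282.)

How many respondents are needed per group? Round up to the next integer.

n = (z_α + z_β)² · [p₁(1−p₁) + p₂(1−p₂)] / (p₁ − p₂)²
  = (1.645 + 1.282)² · (0.70·0.30 + 0.85·0.15) / (-0.15)²
  = (2.927)² · (0.2100 + 0.1275) / 0.0225
  = 8.5673 · 0.3375 / 0.0225
  = 128.51
Round up → n = 129 per group.

n = 129 per group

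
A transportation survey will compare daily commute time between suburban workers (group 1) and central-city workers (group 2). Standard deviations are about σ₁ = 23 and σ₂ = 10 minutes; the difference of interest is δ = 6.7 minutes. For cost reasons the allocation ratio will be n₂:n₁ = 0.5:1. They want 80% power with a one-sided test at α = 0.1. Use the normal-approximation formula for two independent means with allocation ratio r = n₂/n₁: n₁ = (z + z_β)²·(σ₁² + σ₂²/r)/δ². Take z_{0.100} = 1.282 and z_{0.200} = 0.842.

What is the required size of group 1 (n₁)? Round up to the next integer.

n₁ = 74

n₁ = (z_α + z_β)² · (σ₁² + σ₂²/r) / δ²
   = (1.282 + 0.842)² · (23² + 10²/0.5) / 6.7²
   = 4.5114 · (529 + 200) / 44.89
   = 4.5114 · 729 / 44.89
   = 73.26
Round up → n₁ = 74; n₂ = r·n₁ = 0.5 × 74 = 37.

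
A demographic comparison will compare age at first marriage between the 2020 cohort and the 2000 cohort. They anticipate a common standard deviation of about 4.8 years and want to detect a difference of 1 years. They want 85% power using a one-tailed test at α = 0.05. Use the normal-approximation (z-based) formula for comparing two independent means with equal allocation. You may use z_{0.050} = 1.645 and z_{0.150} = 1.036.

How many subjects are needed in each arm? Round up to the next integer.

n = 332 per group

n = (z_α + z_β)² · (σ₁² + σ₂²) / δ²
  = (1.645 + 1.036)² · (2·4.8² = 46.08) / 1²
  = 7.1878 · 46.08 / 1
  = 331.21
Round up → n = 332 per group.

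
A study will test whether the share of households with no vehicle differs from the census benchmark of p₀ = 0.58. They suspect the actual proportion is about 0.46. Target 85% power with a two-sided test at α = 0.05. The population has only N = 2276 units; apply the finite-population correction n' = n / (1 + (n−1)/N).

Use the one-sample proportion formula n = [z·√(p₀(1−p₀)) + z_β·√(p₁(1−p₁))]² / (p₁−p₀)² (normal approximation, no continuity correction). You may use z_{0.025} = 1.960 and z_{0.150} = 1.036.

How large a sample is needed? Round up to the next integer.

n = 144

n = [z_{α/2}·√(p₀q₀) + z_β·√(p₁q₁)]² / (p₁ − p₀)²
  = [1.960·√(0.58·0.42) + 1.036·√(0.46·0.54)]² / (-0.12)²
  = [1.960·0.4936 + 1.036·0.4984]² / 0.0144
  = [1.4837]² / 0.0144
  = 152.88
Finite-population correction (N = 2276): 152.88 / (1 + (152.88 − 1)/2276) = 143.31.
Round up → n = 144.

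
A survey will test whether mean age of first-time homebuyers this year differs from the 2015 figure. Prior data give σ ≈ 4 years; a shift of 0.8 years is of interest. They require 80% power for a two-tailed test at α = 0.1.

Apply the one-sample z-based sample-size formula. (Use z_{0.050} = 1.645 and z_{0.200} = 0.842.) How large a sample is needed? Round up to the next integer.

n = (z_{α/2} + z_β)² · σ² / δ²
  = (1.645 + 0.842)² · 4² / 0.8²
  = 6.1852 · 16 / 0.64
  = 154.63
Round up → n = 155.

n = 155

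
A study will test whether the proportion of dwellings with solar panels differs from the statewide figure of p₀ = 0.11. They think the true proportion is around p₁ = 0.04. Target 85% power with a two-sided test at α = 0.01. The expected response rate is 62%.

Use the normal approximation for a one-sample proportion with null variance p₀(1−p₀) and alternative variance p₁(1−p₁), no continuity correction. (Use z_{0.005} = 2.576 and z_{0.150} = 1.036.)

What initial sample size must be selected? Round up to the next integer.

n = 336

n = [z_{α/2}·√(p₀q₀) + z_β·√(p₁q₁)]² / (p₁ − p₀)²
  = [2.576·√(0.11·0.89) + 1.036·√(0.04·0.96)]² / (-0.07)²
  = [2.576·0.3129 + 1.036·0.1960]² / 0.0049
  = [1.0090]² / 0.0049
  = 207.78
Adjust for 62% response: 207.78 / 0.62 = 335.13.
Round up → n = 336.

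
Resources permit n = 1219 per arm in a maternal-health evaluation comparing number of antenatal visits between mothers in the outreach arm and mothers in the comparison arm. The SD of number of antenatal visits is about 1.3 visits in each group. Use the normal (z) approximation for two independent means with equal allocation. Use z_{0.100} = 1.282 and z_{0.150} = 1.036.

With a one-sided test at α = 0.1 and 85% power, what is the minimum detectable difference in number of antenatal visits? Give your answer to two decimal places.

δ = (z_α + z_β) · √((σ₁²+σ₂²)/n)
  = (1.282 + 1.036) · √(3.38/1219)
  = 2.318 · √0.00277
  = 2.318 · 0.0527
  = 0.1221

Minimum detectable difference ≈ 0.12 visits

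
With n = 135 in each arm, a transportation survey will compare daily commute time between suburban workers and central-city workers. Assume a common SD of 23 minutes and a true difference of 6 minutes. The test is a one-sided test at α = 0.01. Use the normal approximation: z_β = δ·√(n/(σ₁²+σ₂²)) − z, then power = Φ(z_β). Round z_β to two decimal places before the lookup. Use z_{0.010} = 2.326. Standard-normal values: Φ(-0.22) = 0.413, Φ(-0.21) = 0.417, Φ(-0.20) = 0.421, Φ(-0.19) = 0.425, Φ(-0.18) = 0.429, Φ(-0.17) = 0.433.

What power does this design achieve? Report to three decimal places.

z_β = δ·√(n/(σ₁²+σ₂²)) − z_α
    = 6 · √(135/1058) − 2.326
    = 6 · 0.35721 − 2.326
    = 2.1433 − 2.326 = -0.1827 → -0.18
Power = Φ(-0.18) = 0.429.

Power ≈ 0.429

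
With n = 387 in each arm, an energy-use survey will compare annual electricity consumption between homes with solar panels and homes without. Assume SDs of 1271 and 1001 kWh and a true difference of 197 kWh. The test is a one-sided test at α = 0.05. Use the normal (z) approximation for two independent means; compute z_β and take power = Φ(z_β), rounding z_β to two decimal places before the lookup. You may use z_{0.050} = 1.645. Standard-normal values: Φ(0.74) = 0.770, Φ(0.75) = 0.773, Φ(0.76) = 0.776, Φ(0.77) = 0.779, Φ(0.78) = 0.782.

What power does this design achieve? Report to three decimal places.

z_β = δ·√(n/(σ₁²+σ₂²)) − z_α
    = 197 · √(387/2617442) − 1.645
    = 197 · 0.01216 − 1.645
    = 2.3954 − 1.645 = 0.7504 → 0.75
Power = Φ(0.75) = 0.773.

Power ≈ 0.773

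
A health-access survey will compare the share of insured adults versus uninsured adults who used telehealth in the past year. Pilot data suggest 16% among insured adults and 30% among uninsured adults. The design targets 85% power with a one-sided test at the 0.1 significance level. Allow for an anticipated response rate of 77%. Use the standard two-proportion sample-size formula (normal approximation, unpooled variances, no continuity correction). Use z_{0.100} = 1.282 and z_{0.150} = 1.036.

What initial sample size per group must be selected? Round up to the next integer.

n = (z_α + z_β)² · [p₁(1−p₁) + p₂(1−p₂)] / (p₁ − p₂)²
  = (1.282 + 1.036)² · (0.16·0.84 + 0.30·0.70) / (-0.14)²
  = (2.318)² · (0.1344 + 0.2100) / 0.0196
  = 5.3731 · 0.3444 / 0.0196
  = 94.41
Adjust for 77% response: 94.41 / 0.77 = 122.61.
Round up → n = 123 per group.

n = 123 per group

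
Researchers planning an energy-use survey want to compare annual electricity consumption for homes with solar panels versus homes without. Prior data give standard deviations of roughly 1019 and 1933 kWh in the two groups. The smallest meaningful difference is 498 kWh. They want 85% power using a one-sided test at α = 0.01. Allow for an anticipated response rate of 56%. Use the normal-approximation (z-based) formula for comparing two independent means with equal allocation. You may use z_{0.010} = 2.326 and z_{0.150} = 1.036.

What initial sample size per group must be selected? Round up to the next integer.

n = (z_α + z_β)² · (σ₁² + σ₂²) / δ²
  = (2.326 + 1.036)² · (1019² + 1933² = 4774850) / 498²
  = 11.3030 · 4774850 / 248004
  = 217.62
Adjust for 56% response: 217.62 / 0.56 = 388.61.
Round up → n = 389 per group.

n = 389 per group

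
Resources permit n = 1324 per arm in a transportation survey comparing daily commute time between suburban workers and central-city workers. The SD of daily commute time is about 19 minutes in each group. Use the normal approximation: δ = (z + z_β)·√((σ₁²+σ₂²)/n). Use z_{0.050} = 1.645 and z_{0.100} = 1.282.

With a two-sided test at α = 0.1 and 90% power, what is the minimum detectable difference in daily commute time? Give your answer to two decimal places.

Minimum detectable difference ≈ 2.16 minutes

δ = (z_{α/2} + z_β) · √((σ₁²+σ₂²)/n)
  = (1.645 + 1.282) · √(722/1324)
  = 2.927 · √0.54532
  = 2.927 · 0.7385
  = 2.1615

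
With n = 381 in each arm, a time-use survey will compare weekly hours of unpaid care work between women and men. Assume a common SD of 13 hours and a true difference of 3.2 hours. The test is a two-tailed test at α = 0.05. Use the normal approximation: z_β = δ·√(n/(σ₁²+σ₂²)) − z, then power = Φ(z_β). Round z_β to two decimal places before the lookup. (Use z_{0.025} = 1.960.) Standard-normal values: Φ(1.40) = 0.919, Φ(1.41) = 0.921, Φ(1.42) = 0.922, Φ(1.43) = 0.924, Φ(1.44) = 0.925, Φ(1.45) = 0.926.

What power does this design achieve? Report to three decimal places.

z_β = δ·√(n/(σ₁²+σ₂²)) − z_{α/2}
    = 3.2 · √(381/338) − 1.960
    = 3.2 · 1.06171 − 1.960
    = 3.3975 − 1.960 = 1.4375 → 1.44
Power = Φ(1.44) = 0.925.

Power ≈ 0.925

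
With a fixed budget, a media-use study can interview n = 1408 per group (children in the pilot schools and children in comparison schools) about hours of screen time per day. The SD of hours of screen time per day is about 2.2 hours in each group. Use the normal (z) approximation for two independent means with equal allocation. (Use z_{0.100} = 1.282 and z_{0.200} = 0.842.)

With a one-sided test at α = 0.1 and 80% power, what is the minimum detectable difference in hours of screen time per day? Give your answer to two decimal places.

δ = (z_α + z_β) · √((σ₁²+σ₂²)/n)
  = (1.282 + 0.842) · √(9.68/1408)
  = 2.124 · √0.00688
  = 2.124 · 0.0829
  = 0.1761

Minimum detectable difference ≈ 0.18 hours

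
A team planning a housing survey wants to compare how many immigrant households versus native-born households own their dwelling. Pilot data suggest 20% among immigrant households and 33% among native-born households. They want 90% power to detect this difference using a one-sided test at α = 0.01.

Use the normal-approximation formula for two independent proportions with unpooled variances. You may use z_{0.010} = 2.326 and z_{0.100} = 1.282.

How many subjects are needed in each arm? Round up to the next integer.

n = 294 per group

n = (z_α + z_β)² · [p₁(1−p₁) + p₂(1−p₂)] / (p₁ − p₂)²
  = (2.326 + 1.282)² · (0.20·0.80 + 0.33·0.67) / (-0.13)²
  = (3.608)² · (0.1600 + 0.2211) / 0.0169
  = 13.0177 · 0.3811 / 0.0169
  = 293.55
Round up → n = 294 per group.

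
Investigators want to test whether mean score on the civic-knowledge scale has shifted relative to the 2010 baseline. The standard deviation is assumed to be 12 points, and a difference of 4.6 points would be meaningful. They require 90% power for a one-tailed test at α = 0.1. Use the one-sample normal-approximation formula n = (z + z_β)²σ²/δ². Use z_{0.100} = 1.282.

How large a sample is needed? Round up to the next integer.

n = 45

n = (z_α + z_β)² · σ² / δ²
  = (1.282 + 1.282)² · 12² / 4.6²
  = 6.5741 · 144 / 21.16
  = 44.74
Round up → n = 45.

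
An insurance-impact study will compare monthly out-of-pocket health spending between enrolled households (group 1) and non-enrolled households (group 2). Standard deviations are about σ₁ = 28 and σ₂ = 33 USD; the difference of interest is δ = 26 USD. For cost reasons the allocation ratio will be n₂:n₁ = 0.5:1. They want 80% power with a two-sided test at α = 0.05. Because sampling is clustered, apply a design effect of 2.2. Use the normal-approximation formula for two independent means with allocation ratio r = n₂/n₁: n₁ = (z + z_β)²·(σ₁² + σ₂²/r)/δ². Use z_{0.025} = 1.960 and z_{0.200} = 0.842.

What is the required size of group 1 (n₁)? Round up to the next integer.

n₁ = 76

n₁ = (z_{α/2} + z_β)² · (σ₁² + σ₂²/r) / δ²
   = (1.960 + 0.842)² · (28² + 33²/0.5) / 26²
   = 7.8512 · (784 + 2178) / 676
   = 7.8512 · 2962 / 676
   = 34.40
Design effect: 2.2 × 34.40 = 75.68.
Round up → n₁ = 76; n₂ = r·n₁ = 0.5 × 76 = 38.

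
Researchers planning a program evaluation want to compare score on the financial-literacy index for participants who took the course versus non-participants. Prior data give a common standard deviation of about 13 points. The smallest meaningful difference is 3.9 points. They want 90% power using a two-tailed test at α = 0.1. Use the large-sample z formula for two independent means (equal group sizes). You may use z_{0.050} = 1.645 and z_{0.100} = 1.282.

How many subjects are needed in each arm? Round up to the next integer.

n = 191 per group

n = (z_{α/2} + z_β)² · (σ₁² + σ₂²) / δ²
  = (1.645 + 1.282)² · (2·13² = 338) / 3.9²
  = 8.5673 · 338 / 15.21
  = 190.39
Round up → n = 191 per group.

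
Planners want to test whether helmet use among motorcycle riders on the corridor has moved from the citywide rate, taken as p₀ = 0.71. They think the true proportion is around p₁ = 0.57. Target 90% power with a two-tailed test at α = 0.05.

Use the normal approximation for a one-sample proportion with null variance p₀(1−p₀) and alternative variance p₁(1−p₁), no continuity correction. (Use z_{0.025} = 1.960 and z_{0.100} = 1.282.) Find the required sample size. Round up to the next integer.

n = 119

n = [z_{α/2}·√(p₀q₀) + z_β·√(p₁q₁)]² / (p₁ − p₀)²
  = [1.960·√(0.71·0.29) + 1.282·√(0.57·0.43)]² / (-0.14)²
  = [1.960·0.4538 + 1.282·0.4951]² / 0.0196
  = [1.5241]² / 0.0196
  = 118.51
Round up → n = 119.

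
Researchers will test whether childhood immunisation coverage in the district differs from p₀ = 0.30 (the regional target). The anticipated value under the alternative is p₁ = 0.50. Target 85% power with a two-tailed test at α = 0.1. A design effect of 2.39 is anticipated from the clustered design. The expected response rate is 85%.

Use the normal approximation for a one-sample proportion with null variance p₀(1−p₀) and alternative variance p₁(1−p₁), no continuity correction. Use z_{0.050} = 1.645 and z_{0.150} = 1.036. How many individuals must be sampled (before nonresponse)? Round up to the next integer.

n = 114

n = [z_{α/2}·√(p₀q₀) + z_β·√(p₁q₁)]² / (p₁ − p₀)²
  = [1.645·√(0.30·0.70) + 1.036·√(0.50·0.50)]² / (0.20)²
  = [1.645·0.4583 + 1.036·0.5000]² / 0.0400
  = [1.2718]² / 0.0400
  = 40.44
Design effect: 2.39 × 40.44 = 96.65.
Adjust for 85% response: 96.65 / 0.85 = 113.71.
Round up → n = 114.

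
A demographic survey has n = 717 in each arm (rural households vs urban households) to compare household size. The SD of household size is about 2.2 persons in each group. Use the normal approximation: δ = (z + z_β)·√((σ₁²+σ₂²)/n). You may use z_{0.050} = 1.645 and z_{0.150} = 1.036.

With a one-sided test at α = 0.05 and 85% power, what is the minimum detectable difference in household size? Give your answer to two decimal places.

Minimum detectable difference ≈ 0.31 persons

δ = (z_α + z_β) · √((σ₁²+σ₂²)/n)
  = (1.645 + 1.036) · √(9.68/717)
  = 2.681 · √0.0135
  = 2.681 · 0.1162
  = 0.3115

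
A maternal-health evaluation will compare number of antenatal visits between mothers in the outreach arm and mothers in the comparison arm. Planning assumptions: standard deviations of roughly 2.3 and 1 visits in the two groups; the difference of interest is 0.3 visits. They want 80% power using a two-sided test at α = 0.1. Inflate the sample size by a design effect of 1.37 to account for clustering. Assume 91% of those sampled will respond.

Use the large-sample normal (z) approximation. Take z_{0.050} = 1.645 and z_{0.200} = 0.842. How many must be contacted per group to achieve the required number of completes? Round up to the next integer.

n = (z_{α/2} + z_β)² · (σ₁² + σ₂²) / δ²
  = (1.645 + 0.842)² · (2.3² + 1² = 6.29) / 0.3²
  = 6.1852 · 6.29 / 0.09
  = 432.27
Design effect: 1.37 × 432.27 = 592.22.
Adjust for 91% response: 592.22 / 0.91 = 650.79.
Round up → n = 651 per group.

n = 651 per group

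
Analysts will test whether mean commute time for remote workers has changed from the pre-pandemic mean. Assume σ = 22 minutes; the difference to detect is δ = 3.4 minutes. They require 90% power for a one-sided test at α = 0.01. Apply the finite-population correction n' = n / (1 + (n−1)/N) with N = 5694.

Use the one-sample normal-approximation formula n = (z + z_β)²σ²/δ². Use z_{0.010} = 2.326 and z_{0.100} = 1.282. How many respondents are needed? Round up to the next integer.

n = (z_α + z_β)² · σ² / δ²
  = (2.326 + 1.282)² · 22² / 3.4²
  = 13.0177 · 484 / 11.56
  = 545.03
Finite-population correction (N = 5694): 545.03 / (1 + (545.03 − 1)/5694) = 497.50.
Round up → n = 498.

n = 498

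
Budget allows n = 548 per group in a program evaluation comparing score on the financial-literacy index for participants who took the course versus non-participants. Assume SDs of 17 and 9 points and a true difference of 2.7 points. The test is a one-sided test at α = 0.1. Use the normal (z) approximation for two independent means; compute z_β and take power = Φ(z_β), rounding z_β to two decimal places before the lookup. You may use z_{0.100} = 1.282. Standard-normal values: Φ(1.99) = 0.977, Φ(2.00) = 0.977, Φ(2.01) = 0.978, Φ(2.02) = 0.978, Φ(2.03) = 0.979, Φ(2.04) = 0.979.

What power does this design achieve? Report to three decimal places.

z_β = δ·√(n/(σ₁²+σ₂²)) − z_α
    = 2.7 · √(548/370) − 1.282
    = 2.7 · 1.21700 − 1.282
    = 3.2859 − 1.282 = 2.0039 → 2.00
Power = Φ(2.00) = 0.977.

Power ≈ 0.977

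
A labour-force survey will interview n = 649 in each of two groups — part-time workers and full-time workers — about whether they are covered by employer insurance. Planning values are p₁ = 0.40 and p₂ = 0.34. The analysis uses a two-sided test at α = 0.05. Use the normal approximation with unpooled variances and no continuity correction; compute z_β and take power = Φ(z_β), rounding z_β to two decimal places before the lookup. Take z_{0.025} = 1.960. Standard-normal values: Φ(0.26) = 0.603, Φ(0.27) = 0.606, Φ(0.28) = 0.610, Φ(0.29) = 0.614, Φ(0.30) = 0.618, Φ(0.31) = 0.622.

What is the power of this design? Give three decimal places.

Power ≈ 0.610

z_β = |p₁−p₂|·√(n/[p₁q₁+p₂q₂]) − z_{α/2}
    = 0.06 · √(649/0.4644) − 1.960
    = 0.06 · 37.3832 − 1.960
    = 2.2430 − 1.960 = 0.2830 → 0.28
Power = Φ(0.28) = 0.610.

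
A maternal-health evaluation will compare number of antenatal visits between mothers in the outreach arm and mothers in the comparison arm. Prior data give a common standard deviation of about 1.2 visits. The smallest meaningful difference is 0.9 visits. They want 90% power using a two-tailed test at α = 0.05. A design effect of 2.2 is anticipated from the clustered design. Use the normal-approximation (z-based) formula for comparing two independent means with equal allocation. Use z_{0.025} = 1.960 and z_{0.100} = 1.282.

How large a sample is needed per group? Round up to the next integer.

n = (z_{α/2} + z_β)² · (σ₁² + σ₂²) / δ²
  = (1.960 + 1.282)² · (2·1.2² = 2.88) / 0.9²
  = 10.5106 · 2.88 / 0.81
  = 37.37
Design effect: 2.2 × 37.37 = 82.22.
Round up → n = 83 per group.

n = 83 per group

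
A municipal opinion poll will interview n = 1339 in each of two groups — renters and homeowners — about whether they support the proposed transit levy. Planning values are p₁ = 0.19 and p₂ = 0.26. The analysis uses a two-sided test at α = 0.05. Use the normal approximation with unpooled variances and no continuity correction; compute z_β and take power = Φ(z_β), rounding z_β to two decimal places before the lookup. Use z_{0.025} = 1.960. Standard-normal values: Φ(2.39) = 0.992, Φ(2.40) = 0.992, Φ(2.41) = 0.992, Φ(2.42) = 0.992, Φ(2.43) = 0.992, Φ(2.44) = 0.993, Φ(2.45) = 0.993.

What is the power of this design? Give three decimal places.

z_β = |p₁−p₂|·√(n/[p₁q₁+p₂q₂]) − z_{α/2}
    = 0.07 · √(1339/0.3463) − 1.960
    = 0.07 · 62.1819 − 1.960
    = 4.3527 − 1.960 = 2.3927 → 2.39
Power = Φ(2.39) = 0.992.

Power ≈ 0.992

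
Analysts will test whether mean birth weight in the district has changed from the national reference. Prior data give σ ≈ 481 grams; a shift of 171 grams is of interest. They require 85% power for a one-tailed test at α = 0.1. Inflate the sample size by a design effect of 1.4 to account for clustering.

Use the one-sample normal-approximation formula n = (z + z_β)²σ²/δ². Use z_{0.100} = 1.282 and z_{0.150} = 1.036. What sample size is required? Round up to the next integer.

n = (z_α + z_β)² · σ² / δ²
  = (1.282 + 1.036)² · 481² / 171²
  = 5.3731 · 231361 / 29241
  = 42.51
Design effect: 1.4 × 42.51 = 59.52.
Round up → n = 60.

n = 60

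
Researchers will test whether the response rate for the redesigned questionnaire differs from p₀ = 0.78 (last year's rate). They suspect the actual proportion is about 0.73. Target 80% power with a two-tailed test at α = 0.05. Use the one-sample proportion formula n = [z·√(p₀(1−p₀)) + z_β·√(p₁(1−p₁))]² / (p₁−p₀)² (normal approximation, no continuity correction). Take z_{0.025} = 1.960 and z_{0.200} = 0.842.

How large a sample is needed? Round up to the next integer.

n = 563

n = [z_{α/2}·√(p₀q₀) + z_β·√(p₁q₁)]² / (p₁ − p₀)²
  = [1.960·√(0.78·0.22) + 0.842·√(0.73·0.27)]² / (-0.05)²
  = [1.960·0.4142 + 0.842·0.4440]² / 0.0025
  = [1.1857]² / 0.0025
  = 562.39
Round up → n = 563.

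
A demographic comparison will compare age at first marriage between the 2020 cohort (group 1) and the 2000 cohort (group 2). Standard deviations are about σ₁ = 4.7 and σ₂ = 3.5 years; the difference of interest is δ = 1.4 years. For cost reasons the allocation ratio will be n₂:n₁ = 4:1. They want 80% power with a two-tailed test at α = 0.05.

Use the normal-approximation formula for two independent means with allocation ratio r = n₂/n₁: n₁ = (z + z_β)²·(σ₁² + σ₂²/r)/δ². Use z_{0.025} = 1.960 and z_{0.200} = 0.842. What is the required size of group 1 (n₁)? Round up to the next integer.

n₁ = (z_{α/2} + z_β)² · (σ₁² + σ₂²/r) / δ²
   = (1.960 + 0.842)² · (4.7² + 3.5²/4) / 1.4²
   = 7.8512 · (22.09 + 3.0625) / 1.96
   = 7.8512 · 25.1525 / 1.96
   = 100.75
Round up → n₁ = 101; n₂ = r·n₁ = 4 × 101 = 404.

n₁ = 101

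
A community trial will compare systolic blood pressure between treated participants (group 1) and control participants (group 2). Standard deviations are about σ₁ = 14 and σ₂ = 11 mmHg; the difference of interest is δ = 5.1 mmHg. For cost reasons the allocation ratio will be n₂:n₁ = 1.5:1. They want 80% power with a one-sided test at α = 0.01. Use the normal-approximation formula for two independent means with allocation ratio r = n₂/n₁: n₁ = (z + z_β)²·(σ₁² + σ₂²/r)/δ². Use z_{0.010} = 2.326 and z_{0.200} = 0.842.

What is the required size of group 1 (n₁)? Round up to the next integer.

n₁ = 107

n₁ = (z_α + z_β)² · (σ₁² + σ₂²/r) / δ²
   = (2.326 + 0.842)² · (14² + 11²/1.5) / 5.1²
   = 10.0362 · (196 + 80.6667) / 26.01
   = 10.0362 · 276.6667 / 26.01
   = 106.75
Round up → n₁ = 107; n₂ = r·n₁ = 1.5 × 107 = 161.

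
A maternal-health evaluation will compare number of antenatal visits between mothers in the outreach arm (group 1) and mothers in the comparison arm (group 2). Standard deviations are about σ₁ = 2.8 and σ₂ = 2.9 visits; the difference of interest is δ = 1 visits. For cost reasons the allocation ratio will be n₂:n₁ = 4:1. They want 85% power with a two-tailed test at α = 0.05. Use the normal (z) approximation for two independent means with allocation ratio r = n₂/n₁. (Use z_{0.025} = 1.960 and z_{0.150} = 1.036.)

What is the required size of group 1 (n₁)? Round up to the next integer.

n₁ = 90

n₁ = (z_{α/2} + z_β)² · (σ₁² + σ₂²/r) / δ²
   = (1.960 + 1.036)² · (2.8² + 2.9²/4) / 1²
   = 8.9760 · (7.84 + 2.1025) / 1
   = 8.9760 · 9.9425 / 1
   = 89.24
Round up → n₁ = 90; n₂ = r·n₁ = 4 × 90 = 360.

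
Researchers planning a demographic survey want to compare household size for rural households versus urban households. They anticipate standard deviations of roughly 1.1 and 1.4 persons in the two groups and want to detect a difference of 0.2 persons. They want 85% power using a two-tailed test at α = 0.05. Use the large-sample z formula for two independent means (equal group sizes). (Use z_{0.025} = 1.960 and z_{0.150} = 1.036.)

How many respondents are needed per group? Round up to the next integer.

n = (z_{α/2} + z_β)² · (σ₁² + σ₂²) / δ²
  = (1.960 + 1.036)² · (1.1² + 1.4² = 3.17) / 0.2²
  = 8.9760 · 3.17 / 0.04
  = 711.35
Round up → n = 712 per group.

n = 712 per group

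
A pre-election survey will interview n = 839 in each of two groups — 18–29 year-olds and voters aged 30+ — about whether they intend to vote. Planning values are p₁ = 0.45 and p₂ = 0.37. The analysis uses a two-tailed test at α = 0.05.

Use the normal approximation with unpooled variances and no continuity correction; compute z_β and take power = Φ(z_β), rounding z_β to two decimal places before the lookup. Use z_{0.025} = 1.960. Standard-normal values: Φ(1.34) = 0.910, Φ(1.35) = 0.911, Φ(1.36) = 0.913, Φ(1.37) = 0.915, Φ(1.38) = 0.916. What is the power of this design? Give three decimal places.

Power ≈ 0.916

z_β = |p₁−p₂|·√(n/[p₁q₁+p₂q₂]) − z_{α/2}
    = 0.08 · √(839/0.4806) − 1.960
    = 0.08 · 41.7820 − 1.960
    = 3.3426 − 1.960 = 1.3826 → 1.38
Power = Φ(1.38) = 0.916.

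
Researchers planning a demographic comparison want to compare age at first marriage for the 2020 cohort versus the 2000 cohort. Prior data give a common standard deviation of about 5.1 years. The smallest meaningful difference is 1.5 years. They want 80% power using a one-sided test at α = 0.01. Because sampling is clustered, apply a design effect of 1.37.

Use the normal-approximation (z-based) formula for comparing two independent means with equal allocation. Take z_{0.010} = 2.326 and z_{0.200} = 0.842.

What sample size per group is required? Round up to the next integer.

n = (z_α + z_β)² · (σ₁² + σ₂²) / δ²
  = (2.326 + 0.842)² · (2·5.1² = 52.02) / 1.5²
  = 10.0362 · 52.02 / 2.25
  = 232.04
Design effect: 1.37 × 232.04 = 317.89.
Round up → n = 318 per group.

n = 318 per group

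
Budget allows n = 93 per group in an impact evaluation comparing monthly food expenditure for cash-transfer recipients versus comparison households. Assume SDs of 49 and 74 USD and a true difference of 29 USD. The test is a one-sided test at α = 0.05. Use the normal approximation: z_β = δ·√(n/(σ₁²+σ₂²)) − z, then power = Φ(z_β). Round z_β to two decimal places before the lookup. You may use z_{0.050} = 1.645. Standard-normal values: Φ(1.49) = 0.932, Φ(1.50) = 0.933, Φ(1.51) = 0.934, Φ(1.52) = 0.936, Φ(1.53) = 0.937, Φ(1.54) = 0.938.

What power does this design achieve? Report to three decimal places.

Power ≈ 0.934

z_β = δ·√(n/(σ₁²+σ₂²)) − z_α
    = 29 · √(93/7877) − 1.645
    = 29 · 0.10866 − 1.645
    = 3.1511 − 1.645 = 1.5061 → 1.51
Power = Φ(1.51) = 0.934.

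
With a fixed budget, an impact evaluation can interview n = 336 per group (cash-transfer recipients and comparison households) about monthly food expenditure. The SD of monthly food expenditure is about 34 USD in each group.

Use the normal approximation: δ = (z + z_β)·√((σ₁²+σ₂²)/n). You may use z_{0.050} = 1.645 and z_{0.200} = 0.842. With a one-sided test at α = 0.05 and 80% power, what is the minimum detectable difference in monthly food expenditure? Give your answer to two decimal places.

δ = (z_α + z_β) · √((σ₁²+σ₂²)/n)
  = (1.645 + 0.842) · √(2312/336)
  = 2.487 · √6.881
  = 2.487 · 2.6232
  = 6.5238

Minimum detectable difference ≈ 6.52 USD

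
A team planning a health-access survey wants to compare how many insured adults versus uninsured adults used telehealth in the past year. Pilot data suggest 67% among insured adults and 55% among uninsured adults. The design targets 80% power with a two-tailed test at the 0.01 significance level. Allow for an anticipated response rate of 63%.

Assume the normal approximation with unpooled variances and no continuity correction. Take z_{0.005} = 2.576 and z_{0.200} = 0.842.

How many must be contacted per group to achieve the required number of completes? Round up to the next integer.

n = (z_{α/2} + z_β)² · [p₁(1−p₁) + p₂(1−p₂)] / (p₁ − p₂)²
  = (2.576 + 0.842)² · (0.67·0.33 + 0.55·0.45) / (0.12)²
  = (3.418)² · (0.2211 + 0.2475) / 0.0144
  = 11.6827 · 0.4686 / 0.0144
  = 380.18
Adjust for 63% response: 380.18 / 0.63 = 603.45.
Round up → n = 604 per group.

n = 604 per group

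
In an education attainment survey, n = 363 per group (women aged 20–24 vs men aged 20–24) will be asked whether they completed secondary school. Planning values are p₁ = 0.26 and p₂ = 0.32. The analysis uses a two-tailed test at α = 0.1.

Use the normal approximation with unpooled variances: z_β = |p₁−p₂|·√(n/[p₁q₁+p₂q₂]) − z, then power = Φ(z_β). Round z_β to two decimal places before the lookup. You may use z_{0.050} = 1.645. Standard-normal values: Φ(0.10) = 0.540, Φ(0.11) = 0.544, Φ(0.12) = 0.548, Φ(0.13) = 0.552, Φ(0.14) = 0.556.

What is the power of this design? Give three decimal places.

Power ≈ 0.556

z_β = |p₁−p₂|·√(n/[p₁q₁+p₂q₂]) − z_{α/2}
    = 0.06 · √(363/0.4100) − 1.645
    = 0.06 · 29.7551 − 1.645
    = 1.7853 − 1.645 = 0.1403 → 0.14
Power = Φ(0.14) = 0.556.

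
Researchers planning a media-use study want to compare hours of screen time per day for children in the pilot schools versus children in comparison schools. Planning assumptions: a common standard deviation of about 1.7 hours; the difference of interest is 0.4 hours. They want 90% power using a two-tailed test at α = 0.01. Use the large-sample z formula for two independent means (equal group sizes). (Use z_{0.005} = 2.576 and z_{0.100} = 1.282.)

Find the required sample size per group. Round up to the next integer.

n = 538 per group

n = (z_{α/2} + z_β)² · (σ₁² + σ₂²) / δ²
  = (2.576 + 1.282)² · (2·1.7² = 5.78) / 0.4²
  = 14.8842 · 5.78 / 0.16
  = 537.69
Round up → n = 538 per group.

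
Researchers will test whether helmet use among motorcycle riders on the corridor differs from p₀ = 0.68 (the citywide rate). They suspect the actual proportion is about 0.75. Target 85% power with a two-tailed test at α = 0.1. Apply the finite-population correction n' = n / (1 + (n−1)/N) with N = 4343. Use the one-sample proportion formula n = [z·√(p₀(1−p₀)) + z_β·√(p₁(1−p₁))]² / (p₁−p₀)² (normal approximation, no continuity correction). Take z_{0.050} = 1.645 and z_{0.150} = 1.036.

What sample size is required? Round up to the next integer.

n = 283

n = [z_{α/2}·√(p₀q₀) + z_β·√(p₁q₁)]² / (p₁ − p₀)²
  = [1.645·√(0.68·0.32) + 1.036·√(0.75·0.25)]² / (0.07)²
  = [1.645·0.4665 + 1.036·0.4330]² / 0.0049
  = [1.2160]² / 0.0049
  = 301.74
Finite-population correction (N = 4343): 301.74 / (1 + (301.74 − 1)/4343) = 282.20.
Round up → n = 283.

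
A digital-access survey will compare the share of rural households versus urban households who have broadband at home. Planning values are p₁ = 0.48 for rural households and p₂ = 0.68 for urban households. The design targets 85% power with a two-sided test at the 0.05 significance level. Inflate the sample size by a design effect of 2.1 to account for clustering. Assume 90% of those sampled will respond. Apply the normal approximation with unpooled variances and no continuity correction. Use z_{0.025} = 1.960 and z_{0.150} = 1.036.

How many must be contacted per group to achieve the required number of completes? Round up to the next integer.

n = 245 per group

n = (z_{α/2} + z_β)² · [p₁(1−p₁) + p₂(1−p₂)] / (p₁ − p₂)²
  = (1.960 + 1.036)² · (0.48·0.52 + 0.68·0.32) / (-0.20)²
  = (2.996)² · (0.2496 + 0.2176) / 0.0400
  = 8.9760 · 0.4672 / 0.0400
  = 104.84
Design effect: 2.1 × 104.84 = 220.16.
Adjust for 90% response: 220.16 / 0.90 = 244.63.
Round up → n = 245 per group.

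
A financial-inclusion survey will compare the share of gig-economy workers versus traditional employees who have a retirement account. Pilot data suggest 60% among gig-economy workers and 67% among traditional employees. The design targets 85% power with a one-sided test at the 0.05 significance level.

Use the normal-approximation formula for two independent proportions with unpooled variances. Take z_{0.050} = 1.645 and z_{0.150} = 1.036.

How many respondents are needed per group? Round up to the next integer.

n = (z_α + z_β)² · [p₁(1−p₁) + p₂(1−p₂)] / (p₁ − p₂)²
  = (1.645 + 1.036)² · (0.60·0.40 + 0.67·0.33) / (-0.07)²
  = (2.681)² · (0.2400 + 0.2211) / 0.0049
  = 7.1878 · 0.4611 / 0.0049
  = 676.38
Round up → n = 677 per group.

n = 677 per group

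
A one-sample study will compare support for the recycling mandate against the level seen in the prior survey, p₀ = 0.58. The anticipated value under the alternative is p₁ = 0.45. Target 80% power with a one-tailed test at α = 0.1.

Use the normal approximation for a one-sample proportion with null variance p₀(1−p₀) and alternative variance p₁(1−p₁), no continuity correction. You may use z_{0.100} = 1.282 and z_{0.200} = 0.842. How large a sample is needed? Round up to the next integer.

n = 66

n = [z_α·√(p₀q₀) + z_β·√(p₁q₁)]² / (p₁ − p₀)²
  = [1.282·√(0.58·0.42) + 0.842·√(0.45·0.55)]² / (-0.13)²
  = [1.282·0.4936 + 0.842·0.4975]² / 0.0169
  = [1.0516]² / 0.0169
  = 65.44
Round up → n = 66.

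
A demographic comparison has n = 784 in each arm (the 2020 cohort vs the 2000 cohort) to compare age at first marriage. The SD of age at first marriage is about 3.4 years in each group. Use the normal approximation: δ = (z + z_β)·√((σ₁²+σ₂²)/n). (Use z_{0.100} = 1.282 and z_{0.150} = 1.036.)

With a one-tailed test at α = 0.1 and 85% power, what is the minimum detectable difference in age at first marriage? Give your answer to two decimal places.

δ = (z_α + z_β) · √((σ₁²+σ₂²)/n)
  = (1.282 + 1.036) · √(23.12/784)
  = 2.318 · √0.02949
  = 2.318 · 0.1717
  = 0.3981

Minimum detectable difference ≈ 0.40 years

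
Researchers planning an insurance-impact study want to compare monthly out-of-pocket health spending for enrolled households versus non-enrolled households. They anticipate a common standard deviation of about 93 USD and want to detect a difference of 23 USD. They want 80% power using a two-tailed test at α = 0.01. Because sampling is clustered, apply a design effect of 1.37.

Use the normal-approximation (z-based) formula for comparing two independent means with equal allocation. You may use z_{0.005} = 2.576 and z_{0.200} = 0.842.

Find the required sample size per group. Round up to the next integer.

n = 524 per group

n = (z_{α/2} + z_β)² · (σ₁² + σ₂²) / δ²
  = (2.576 + 0.842)² · (2·93² = 17298) / 23²
  = 11.6827 · 17298 / 529
  = 382.02
Design effect: 1.37 × 382.02 = 523.37.
Round up → n = 524 per group.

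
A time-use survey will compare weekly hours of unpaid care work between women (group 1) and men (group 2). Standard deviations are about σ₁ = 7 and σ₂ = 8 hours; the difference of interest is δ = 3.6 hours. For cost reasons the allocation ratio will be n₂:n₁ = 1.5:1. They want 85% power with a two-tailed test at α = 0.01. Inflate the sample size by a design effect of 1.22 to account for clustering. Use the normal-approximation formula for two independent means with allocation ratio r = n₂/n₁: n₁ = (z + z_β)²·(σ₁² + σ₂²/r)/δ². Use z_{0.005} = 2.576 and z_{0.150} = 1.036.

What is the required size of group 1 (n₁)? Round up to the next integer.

n₁ = 113

n₁ = (z_{α/2} + z_β)² · (σ₁² + σ₂²/r) / δ²
   = (2.576 + 1.036)² · (7² + 8²/1.5) / 3.6²
   = 13.0465 · (49 + 42.6667) / 12.96
   = 13.0465 · 91.6667 / 12.96
   = 92.28
Design effect: 1.22 × 92.28 = 112.58.
Round up → n₁ = 113; n₂ = r·n₁ = 1.5 × 113 = 170.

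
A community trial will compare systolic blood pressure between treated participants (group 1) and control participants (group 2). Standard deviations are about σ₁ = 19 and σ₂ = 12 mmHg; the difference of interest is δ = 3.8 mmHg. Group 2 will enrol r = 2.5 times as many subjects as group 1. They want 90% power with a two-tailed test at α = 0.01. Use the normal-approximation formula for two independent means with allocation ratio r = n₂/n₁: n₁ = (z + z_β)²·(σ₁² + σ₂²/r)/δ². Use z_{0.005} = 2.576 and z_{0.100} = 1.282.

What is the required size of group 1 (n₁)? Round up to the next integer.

n₁ = 432

n₁ = (z_{α/2} + z_β)² · (σ₁² + σ₂²/r) / δ²
   = (2.576 + 1.282)² · (19² + 12²/2.5) / 3.8²
   = 14.8842 · (361 + 57.6) / 14.44
   = 14.8842 · 418.6 / 14.44
   = 431.48
Round up → n₁ = 432; n₂ = r·n₁ = 2.5 × 432 = 1080.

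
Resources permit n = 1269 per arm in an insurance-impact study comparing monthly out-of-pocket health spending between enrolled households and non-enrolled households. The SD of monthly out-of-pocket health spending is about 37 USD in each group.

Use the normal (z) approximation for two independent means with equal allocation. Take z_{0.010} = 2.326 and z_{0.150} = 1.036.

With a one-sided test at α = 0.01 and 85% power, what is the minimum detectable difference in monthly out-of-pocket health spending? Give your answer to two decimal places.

Minimum detectable difference ≈ 4.94 USD

δ = (z_α + z_β) · √((σ₁²+σ₂²)/n)
  = (2.326 + 1.036) · √(2738/1269)
  = 3.362 · √2.1576
  = 3.362 · 1.4689
  = 4.9384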